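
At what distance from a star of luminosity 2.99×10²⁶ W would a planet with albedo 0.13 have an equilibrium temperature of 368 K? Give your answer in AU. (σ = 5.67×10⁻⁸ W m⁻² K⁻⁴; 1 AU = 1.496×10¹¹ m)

From T_eq⁴ = L(1−A)/(16πσd²): d = √[L(1−A)/(16πσT_eq⁴)].
d = √[2.99×10²⁶ × 0.87 / (16π × 5.67×10⁻⁸ × (368)⁴)] = 7.05×10¹⁰ m = 0.472 AU.

d ≈ 0.472 AU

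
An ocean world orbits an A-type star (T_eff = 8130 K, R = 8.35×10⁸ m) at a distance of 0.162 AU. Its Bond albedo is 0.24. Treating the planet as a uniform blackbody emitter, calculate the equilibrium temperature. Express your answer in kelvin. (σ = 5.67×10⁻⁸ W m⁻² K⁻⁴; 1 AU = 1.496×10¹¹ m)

T_eq ≈ 996 K

d = 0.162 AU = 2.42×10¹⁰ m.
L = 4πR_⋆²σT_⋆⁴ = 4π(8.35×10⁸)² × 5.67×10⁻⁸ × (8130)⁴ = 2.17×10²⁷ W.
S = L/(4πd²) = 2.94×10⁵ W m⁻².
Energy balance: absorbed = emitted ⇒ πR²·S(1−A) = 4πR²·σT_eq⁴, so T_eq⁴ = S(1−A)/(4σ).
T_eq = [2.94×10⁵ × 0.76 / (4 × 5.67×10⁻⁸)]^(1/4) = (9.85×10¹¹)^(1/4) = 996 K.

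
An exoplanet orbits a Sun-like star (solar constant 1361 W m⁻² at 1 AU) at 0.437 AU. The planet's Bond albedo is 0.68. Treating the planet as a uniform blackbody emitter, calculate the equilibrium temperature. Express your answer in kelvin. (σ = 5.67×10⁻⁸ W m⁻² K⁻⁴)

Flux at 0.437 AU: S = 1361/0.437² = 7130 W m⁻².
Energy balance: absorbed = emitted ⇒ πR²·S(1−A) = 4πR²·σT_eq⁴, so T_eq⁴ = S(1−A)/(4σ).
T_eq = [7130 × 0.32 / (4 × 5.67×10⁻⁸)]^(1/4) = (1.01×10¹⁰)^(1/4) = 317 K.

T_eq ≈ 317 K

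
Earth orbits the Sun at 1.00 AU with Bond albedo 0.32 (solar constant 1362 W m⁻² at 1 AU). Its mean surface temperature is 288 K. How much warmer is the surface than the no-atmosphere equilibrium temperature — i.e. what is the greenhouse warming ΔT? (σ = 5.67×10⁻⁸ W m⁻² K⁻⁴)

S = 1362/1.00² = 1362 W m⁻².
T_eq = [S(1−A)/(4σ)]^(1/4) = [1362×0.68/(4×5.67×10⁻⁸)]^(1/4) = 252.8 K.
ΔT = T_surf − T_eq = 288 − 252.8.

ΔT ≈ 35.2 K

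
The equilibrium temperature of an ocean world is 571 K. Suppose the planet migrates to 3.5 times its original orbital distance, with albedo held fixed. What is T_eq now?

T_eq ∝ L^(1/4) · d^(−1/2).
T′ = 571 / 3.5^(1/2) = 305 K.

T_eq ≈ 305 K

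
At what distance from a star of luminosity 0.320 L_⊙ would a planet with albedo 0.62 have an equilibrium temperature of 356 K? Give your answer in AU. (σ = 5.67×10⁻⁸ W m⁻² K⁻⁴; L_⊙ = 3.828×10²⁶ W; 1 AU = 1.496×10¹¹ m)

L = 0.320 × 3.828×10²⁶ = 1.22×10²⁶ W.
From T_eq⁴ = L(1−A)/(16πσd²): d = √[L(1−A)/(16πσT_eq⁴)].
d = √[1.22×10²⁶ × 0.38 / (16π × 5.67×10⁻⁸ × (356)⁴)] = 3.19×10¹⁰ m = 0.213 AU.

d ≈ 0.213 AU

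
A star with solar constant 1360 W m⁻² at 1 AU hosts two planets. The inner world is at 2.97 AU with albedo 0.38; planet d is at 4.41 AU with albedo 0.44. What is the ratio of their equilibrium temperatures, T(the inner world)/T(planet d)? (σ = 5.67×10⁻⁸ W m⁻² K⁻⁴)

T₁/T₂ ≈ 1.250

T_eq = [S₀(1−A)/(4σd²)]^(1/4), so T ∝ (1−A)^(1/4) / √d.
T₁ = [1360×0.62/(4×5.67×10⁻⁸×2.97²)]^(1/4) = 143.28 K.
T₂ = [1360×0.56/(4×5.67×10⁻⁸×4.41²)]^(1/4) = 114.63 K.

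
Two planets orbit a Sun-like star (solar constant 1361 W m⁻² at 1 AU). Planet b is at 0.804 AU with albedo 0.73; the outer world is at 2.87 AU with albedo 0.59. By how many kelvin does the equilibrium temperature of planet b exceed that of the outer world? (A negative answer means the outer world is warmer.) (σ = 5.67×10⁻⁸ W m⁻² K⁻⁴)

ΔT ≈ 92.3 K

T_eq = [S₀(1−A)/(4σd²)]^(1/4), so T ∝ (1−A)^(1/4) / √d.
T₁ = [1361×0.27/(4×5.67×10⁻⁸×0.804²)]^(1/4) = 223.75 K.
T₂ = [1361×0.41/(4×5.67×10⁻⁸×2.87²)]^(1/4) = 131.46 K.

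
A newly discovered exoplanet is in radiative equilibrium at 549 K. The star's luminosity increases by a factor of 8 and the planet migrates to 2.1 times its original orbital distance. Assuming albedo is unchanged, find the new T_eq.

T_eq ∝ L^(1/4) · d^(−1/2).
T′ = 549 × 8^(1/4) / 2.1^(1/2) = 637 K.

T_eq ≈ 637 K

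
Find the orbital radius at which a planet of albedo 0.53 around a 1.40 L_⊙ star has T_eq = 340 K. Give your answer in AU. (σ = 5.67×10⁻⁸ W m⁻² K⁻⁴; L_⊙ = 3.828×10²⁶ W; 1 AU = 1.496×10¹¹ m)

L = 1.40 × 3.828×10²⁶ = 5.36×10²⁶ W.
From T_eq⁴ = L(1−A)/(16πσd²): d = √[L(1−A)/(16πσT_eq⁴)].
d = √[5.36×10²⁶ × 0.47 / (16π × 5.67×10⁻⁸ × (340)⁴)] = 8.13×10¹⁰ m = 0.544 AU.

d ≈ 0.544 AU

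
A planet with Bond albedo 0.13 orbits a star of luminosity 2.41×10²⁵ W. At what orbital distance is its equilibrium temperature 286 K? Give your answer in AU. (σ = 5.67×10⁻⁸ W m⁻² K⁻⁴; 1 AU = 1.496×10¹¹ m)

From T_eq⁴ = L(1−A)/(16πσd²): d = √[L(1−A)/(16πσT_eq⁴)].
d = √[2.41×10²⁵ × 0.87 / (16π × 5.67×10⁻⁸ × (286)⁴)] = 3.32×10¹⁰ m = 0.222 AU.

d ≈ 0.222 AU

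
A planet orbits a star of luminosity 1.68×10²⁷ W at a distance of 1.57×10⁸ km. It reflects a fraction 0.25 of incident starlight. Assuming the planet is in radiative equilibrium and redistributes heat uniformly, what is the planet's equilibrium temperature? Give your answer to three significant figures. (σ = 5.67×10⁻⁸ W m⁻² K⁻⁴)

T_eq ≈ 366 K

d = 1.57×10⁸ km = 1.57×10¹¹ m.
Flux: S = L/(4πd²) = 1.68×10²⁷/(4π×(1.57×10¹¹)²) = 5420 W m⁻².
Energy balance: absorbed = emitted ⇒ πR²·S(1−A) = 4πR²·σT_eq⁴, so T_eq⁴ = S(1−A)/(4σ).
T_eq = [5420 × 0.75 / (4 × 5.67×10⁻⁸)]^(1/4) = (1.79×10¹⁰)^(1/4) = 366 K.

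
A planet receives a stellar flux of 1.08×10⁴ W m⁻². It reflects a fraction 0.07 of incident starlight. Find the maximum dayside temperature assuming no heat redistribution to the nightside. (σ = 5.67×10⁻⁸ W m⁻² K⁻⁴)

With no redistribution each surface element balances locally: S(1−A) = σT⁴.
T = [1.08×10⁴ × 0.93 / 5.67×10⁻⁸]^(1/4) = (1.77×10¹¹)^(1/4) = 649 K.

T_ss ≈ 649 K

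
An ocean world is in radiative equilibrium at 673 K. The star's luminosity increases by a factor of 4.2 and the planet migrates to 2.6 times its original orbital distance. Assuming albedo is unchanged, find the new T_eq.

T_eq ∝ L^(1/4) · d^(−1/2).
T′ = 673 × 4.2^(1/4) / 2.6^(1/2) = 598 K.

T_eq ≈ 598 K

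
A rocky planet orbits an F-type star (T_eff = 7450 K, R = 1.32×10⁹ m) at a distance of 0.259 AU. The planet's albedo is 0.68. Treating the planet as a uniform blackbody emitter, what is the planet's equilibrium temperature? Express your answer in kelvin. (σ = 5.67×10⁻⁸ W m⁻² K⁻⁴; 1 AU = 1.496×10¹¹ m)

T_eq ≈ 731 K

d = 0.259 AU = 3.87×10¹⁰ m.
L = 4πR_⋆²σT_⋆⁴ = 4π(1.32×10⁹)² × 5.67×10⁻⁸ × (7450)⁴ = 3.82×10²⁷ W.
S = L/(4πd²) = 2.03×10⁵ W m⁻².
Energy balance: absorbed = emitted ⇒ πR²·S(1−A) = 4πR²·σT_eq⁴, so T_eq⁴ = S(1−A)/(4σ).
T_eq = [2.03×10⁵ × 0.32 / (4 × 5.67×10⁻⁸)]^(1/4) = (2.86×10¹¹)^(1/4) = 731 K.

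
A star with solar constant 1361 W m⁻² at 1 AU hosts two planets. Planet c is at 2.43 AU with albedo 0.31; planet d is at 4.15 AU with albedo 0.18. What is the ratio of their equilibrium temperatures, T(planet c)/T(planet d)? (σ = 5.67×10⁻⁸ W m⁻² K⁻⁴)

T₁/T₂ ≈ 1.252

T_eq = [S₀(1−A)/(4σd²)]^(1/4), so T ∝ (1−A)^(1/4) / √d.
T₁ = [1361×0.69/(4×5.67×10⁻⁸×2.43²)]^(1/4) = 162.73 K.
T₂ = [1361×0.82/(4×5.67×10⁻⁸×4.15²)]^(1/4) = 130.01 K.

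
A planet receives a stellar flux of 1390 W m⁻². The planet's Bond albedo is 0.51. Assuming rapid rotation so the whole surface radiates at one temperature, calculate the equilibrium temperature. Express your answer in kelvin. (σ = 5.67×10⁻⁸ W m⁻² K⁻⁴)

Energy balance: absorbed = emitted ⇒ πR²·S(1−A) = 4πR²·σT_eq⁴, so T_eq⁴ = S(1−A)/(4σ).
T_eq = [1390 × 0.49 / (4 × 5.67×10⁻⁸)]^(1/4) = (3.00×10⁹)^(1/4) = 234 K.

T_eq ≈ 234 K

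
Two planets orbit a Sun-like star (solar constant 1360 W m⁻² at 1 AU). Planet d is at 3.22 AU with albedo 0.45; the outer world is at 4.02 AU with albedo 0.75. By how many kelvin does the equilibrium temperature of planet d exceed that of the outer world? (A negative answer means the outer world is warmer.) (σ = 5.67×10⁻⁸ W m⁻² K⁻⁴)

ΔT ≈ 35.4 K

T_eq = [S₀(1−A)/(4σd²)]^(1/4), so T ∝ (1−A)^(1/4) / √d.
T₁ = [1360×0.55/(4×5.67×10⁻⁸×3.22²)]^(1/4) = 133.55 K.
T₂ = [1360×0.25/(4×5.67×10⁻⁸×4.02²)]^(1/4) = 98.14 K.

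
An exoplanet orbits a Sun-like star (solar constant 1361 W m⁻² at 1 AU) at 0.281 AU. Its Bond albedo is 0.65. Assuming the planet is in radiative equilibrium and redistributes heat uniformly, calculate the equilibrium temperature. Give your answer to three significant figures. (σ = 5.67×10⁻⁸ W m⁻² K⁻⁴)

Flux at 0.281 AU: S = 1361/0.281² = 1.72×10⁴ W m⁻².
Energy balance: absorbed = emitted ⇒ πR²·S(1−A) = 4πR²·σT_eq⁴, so T_eq⁴ = S(1−A)/(4σ).
T_eq = [1.72×10⁴ × 0.35 / (4 × 5.67×10⁻⁸)]^(1/4) = (2.66×10¹⁰)^(1/4) = 404 K.

T_eq ≈ 404 K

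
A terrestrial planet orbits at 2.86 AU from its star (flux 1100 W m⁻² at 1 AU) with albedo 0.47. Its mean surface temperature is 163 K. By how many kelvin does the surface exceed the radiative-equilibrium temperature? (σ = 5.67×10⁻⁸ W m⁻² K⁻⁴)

ΔT ≈ 29.9 K

S = 1100/2.86² = 134.5 W m⁻².
T_eq = [S(1−A)/(4σ)]^(1/4) = [134.5×0.53/(4×5.67×10⁻⁸)]^(1/4) = 133.1 K.
ΔT = T_surf − T_eq = 163 − 133.1.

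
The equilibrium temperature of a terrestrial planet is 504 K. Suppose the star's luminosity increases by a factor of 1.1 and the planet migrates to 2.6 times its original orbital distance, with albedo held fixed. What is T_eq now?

T_eq ≈ 320 K

T_eq ∝ L^(1/4) · d^(−1/2).
T′ = 504 × 1.1^(1/4) / 2.6^(1/2) = 320 K.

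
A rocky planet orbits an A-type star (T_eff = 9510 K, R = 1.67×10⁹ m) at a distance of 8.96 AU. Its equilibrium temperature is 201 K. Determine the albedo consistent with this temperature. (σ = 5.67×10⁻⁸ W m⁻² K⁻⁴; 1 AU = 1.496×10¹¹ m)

A ≈ 0.49

d = 8.96 AU = 1.34×10¹² m.
L = 4πR_⋆²σT_⋆⁴ = 4π(1.67×10⁹)² × 5.67×10⁻⁸ × (9510)⁴ = 1.63×10²⁸ W.
S = L/(4πd²) = 720 W m⁻².
From T_eq⁴ = S(1−A)/(4σ): 1−A = 4σT_eq⁴/S.
1−A = 4 × 5.67×10⁻⁸ × (201)⁴ / 720 = 0.514.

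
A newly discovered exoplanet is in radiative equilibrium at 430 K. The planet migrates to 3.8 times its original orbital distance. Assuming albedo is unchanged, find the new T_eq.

T_eq ∝ L^(1/4) · d^(−1/2).
T′ = 430 / 3.8^(1/2) = 221 K.

T_eq ≈ 221 K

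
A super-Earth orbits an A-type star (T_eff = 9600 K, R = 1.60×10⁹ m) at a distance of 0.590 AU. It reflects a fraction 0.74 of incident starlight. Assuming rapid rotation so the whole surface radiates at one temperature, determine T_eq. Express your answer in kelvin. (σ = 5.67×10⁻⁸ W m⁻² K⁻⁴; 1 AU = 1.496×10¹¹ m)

d = 0.590 AU = 8.83×10¹⁰ m.
L = 4πR_⋆²σT_⋆⁴ = 4π(1.60×10⁹)² × 5.67×10⁻⁸ × (9600)⁴ = 1.55×10²⁸ W.
S = L/(4πd²) = 1.58×10⁵ W m⁻².
Energy balance: absorbed = emitted ⇒ πR²·S(1−A) = 4πR²·σT_eq⁴, so T_eq⁴ = S(1−A)/(4σ).
T_eq = [1.58×10⁵ × 0.26 / (4 × 5.67×10⁻⁸)]^(1/4) = (1.81×10¹¹)^(1/4) = 653 K.

T_eq ≈ 653 K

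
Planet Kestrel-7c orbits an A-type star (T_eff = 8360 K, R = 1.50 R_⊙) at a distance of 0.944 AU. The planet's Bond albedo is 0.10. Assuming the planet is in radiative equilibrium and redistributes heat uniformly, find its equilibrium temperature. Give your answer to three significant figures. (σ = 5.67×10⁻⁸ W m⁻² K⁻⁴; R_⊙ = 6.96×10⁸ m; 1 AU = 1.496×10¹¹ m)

R_⋆ = 1.50 × 6.96×10⁸ = 1.04×10⁹ m.
d = 0.944 AU = 1.41×10¹¹ m.
L = 4πR_⋆²σT_⋆⁴ = 4π(1.04×10⁹)² × 5.67×10⁻⁸ × (8360)⁴ = 3.79×10²⁷ W.
S = L/(4πd²) = 1.51×10⁴ W m⁻².
Energy balance: absorbed = emitted ⇒ πR²·S(1−A) = 4πR²·σT_eq⁴, so T_eq⁴ = S(1−A)/(4σ).
T_eq = [1.51×10⁴ × 0.90 / (4 × 5.67×10⁻⁸)]^(1/4) = (6.01×10¹⁰)^(1/4) = 495 K.

T_eq ≈ 495 K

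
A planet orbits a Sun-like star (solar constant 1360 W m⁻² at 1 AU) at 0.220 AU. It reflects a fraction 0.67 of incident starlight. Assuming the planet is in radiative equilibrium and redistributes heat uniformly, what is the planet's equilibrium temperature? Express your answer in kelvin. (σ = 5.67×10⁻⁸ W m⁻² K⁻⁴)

T_eq ≈ 450 K

Flux at 0.220 AU: S = 1360/0.220² = 2.81×10⁴ W m⁻².
Energy balance: absorbed = emitted ⇒ πR²·S(1−A) = 4πR²·σT_eq⁴, so T_eq⁴ = S(1−A)/(4σ).
T_eq = [2.81×10⁴ × 0.33 / (4 × 5.67×10⁻⁸)]^(1/4) = (4.09×10¹⁰)^(1/4) = 450 K.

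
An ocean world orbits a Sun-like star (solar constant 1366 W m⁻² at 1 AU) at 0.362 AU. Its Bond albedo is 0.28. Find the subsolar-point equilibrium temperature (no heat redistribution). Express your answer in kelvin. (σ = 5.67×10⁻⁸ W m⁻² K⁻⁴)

Flux at 0.362 AU: S = 1366/0.362² = 1.04×10⁴ W m⁻².
At the subsolar point the surface absorbs S(1−A) and emits σT⁴ per unit area — no factor of 4, since only the local patch is in balance.
T = [1.04×10⁴ × 0.72 / 5.67×10⁻⁸]^(1/4) = (1.32×10¹¹)^(1/4) = 603 K.

T_ss ≈ 603 K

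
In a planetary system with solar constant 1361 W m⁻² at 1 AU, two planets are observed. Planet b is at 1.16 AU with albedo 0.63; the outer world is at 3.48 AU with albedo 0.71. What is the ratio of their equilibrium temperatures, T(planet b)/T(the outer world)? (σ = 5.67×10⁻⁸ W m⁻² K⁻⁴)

T₁/T₂ ≈ 1.841

T_eq = [S₀(1−A)/(4σd²)]^(1/4), so T ∝ (1−A)^(1/4) / √d.
T₁ = [1361×0.37/(4×5.67×10⁻⁸×1.16²)]^(1/4) = 201.55 K.
T₂ = [1361×0.29/(4×5.67×10⁻⁸×3.48²)]^(1/4) = 109.49 K.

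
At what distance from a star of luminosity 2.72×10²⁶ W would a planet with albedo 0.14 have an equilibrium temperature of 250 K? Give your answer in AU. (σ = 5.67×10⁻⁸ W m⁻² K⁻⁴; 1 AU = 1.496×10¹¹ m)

d ≈ 0.969 AU

From T_eq⁴ = L(1−A)/(16πσd²): d = √[L(1−A)/(16πσT_eq⁴)].
d = √[2.72×10²⁶ × 0.86 / (16π × 5.67×10⁻⁸ × (250)⁴)] = 1.45×10¹¹ m = 0.969 AU.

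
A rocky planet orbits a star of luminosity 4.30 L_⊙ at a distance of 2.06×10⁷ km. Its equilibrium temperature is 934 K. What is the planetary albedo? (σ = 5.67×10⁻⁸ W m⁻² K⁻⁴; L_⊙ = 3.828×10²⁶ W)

A ≈ 0.44

d = 2.06×10⁷ km = 2.06×10¹⁰ m.
L = 4.30 × 3.828×10²⁶ = 1.65×10²⁷ W.
Flux: S = L/(4πd²) = 1.65×10²⁷/(4π×(2.06×10¹⁰)²) = 3.09×10⁵ W m⁻².
From T_eq⁴ = S(1−A)/(4σ): 1−A = 4σT_eq⁴/S.
1−A = 4 × 5.67×10⁻⁸ × (934)⁴ / 3.09×10⁵ = 0.559.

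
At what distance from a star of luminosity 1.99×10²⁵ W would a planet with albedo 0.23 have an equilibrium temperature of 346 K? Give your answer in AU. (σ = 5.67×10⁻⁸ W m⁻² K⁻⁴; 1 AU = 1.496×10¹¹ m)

From T_eq⁴ = L(1−A)/(16πσd²): d = √[L(1−A)/(16πσT_eq⁴)].
d = √[1.99×10²⁵ × 0.77 / (16π × 5.67×10⁻⁸ × (346)⁴)] = 1.94×10¹⁰ m = 0.129 AU.

d ≈ 0.129 AU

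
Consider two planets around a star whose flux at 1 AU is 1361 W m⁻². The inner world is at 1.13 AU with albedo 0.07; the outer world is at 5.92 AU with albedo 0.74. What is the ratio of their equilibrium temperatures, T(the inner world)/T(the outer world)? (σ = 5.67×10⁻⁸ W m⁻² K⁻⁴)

T₁/T₂ ≈ 3.148

T_eq = [S₀(1−A)/(4σd²)]^(1/4), so T ∝ (1−A)^(1/4) / √d.
T₁ = [1361×0.93/(4×5.67×10⁻⁸×1.13²)]^(1/4) = 257.12 K.
T₂ = [1361×0.26/(4×5.67×10⁻⁸×5.92²)]^(1/4) = 81.68 K.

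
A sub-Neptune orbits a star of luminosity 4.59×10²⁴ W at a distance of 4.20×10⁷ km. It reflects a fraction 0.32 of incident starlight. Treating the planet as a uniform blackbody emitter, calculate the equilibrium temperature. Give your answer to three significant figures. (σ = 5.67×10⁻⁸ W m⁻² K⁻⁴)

T_eq ≈ 158 K

d = 4.20×10⁷ km = 4.20×10¹⁰ m.
Flux: S = L/(4πd²) = 4.59×10²⁴/(4π×(4.20×10¹⁰)²) = 207 W m⁻².
Energy balance: absorbed = emitted ⇒ πR²·S(1−A) = 4πR²·σT_eq⁴, so T_eq⁴ = S(1−A)/(4σ).
T_eq = [207 × 0.68 / (4 × 5.67×10⁻⁸)]^(1/4) = (6.21×10⁸)^(1/4) = 158 K.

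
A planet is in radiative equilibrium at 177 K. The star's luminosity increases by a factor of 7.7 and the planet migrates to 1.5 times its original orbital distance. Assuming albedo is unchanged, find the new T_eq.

T_eq ≈ 241 K

T_eq ∝ L^(1/4) · d^(−1/2).
T′ = 177 × 7.7^(1/4) / 1.5^(1/2) = 241 K.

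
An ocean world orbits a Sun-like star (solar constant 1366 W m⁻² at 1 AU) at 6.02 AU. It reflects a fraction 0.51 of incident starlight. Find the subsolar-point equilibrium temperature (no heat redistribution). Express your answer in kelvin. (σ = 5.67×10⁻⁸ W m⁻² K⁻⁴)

T_ss ≈ 134 K

Flux at 6.02 AU: S = 1366/6.02² = 37.7 W m⁻².
At the subsolar point the surface absorbs S(1−A) and emits σT⁴ per unit area — no factor of 4, since only the local patch is in balance.
T = [37.7 × 0.49 / 5.67×10⁻⁸]^(1/4) = (3.26×10⁸)^(1/4) = 134 K.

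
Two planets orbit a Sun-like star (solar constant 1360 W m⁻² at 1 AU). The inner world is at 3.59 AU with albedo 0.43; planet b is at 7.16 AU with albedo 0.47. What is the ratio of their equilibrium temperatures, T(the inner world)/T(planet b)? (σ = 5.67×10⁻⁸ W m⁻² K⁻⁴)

T₁/T₂ ≈ 1.438

T_eq = [S₀(1−A)/(4σd²)]^(1/4), so T ∝ (1−A)^(1/4) / √d.
T₁ = [1360×0.57/(4×5.67×10⁻⁸×3.59²)]^(1/4) = 127.61 K.
T₂ = [1360×0.53/(4×5.67×10⁻⁸×7.16²)]^(1/4) = 88.73 K.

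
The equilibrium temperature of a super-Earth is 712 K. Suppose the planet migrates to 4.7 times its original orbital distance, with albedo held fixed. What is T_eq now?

T_eq ≈ 328 K

T_eq ∝ L^(1/4) · d^(−1/2).
T′ = 712 / 4.7^(1/2) = 328 K.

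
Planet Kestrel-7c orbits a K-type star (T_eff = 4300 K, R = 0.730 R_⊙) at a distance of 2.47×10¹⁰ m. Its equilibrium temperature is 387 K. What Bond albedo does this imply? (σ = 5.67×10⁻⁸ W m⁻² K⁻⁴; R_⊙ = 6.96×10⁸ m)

A ≈ 0.38

R_⋆ = 0.730 × 6.96×10⁸ = 5.08×10⁸ m.
L = 4πR_⋆²σT_⋆⁴ = 4π(5.08×10⁸)² × 5.67×10⁻⁸ × (4300)⁴ = 6.29×10²⁵ W.
S = L/(4πd²) = 8200 W m⁻².
From T_eq⁴ = S(1−A)/(4σ): 1−A = 4σT_eq⁴/S.
1−A = 4 × 5.67×10⁻⁸ × (387)⁴ / 8200 = 0.620.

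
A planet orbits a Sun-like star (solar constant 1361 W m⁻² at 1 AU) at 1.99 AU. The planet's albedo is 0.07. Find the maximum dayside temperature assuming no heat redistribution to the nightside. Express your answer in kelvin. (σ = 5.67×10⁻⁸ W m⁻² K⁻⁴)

Flux at 1.99 AU: S = 1361/1.99² = 344 W m⁻².
With no redistribution each surface element balances locally: S(1−A) = σT⁴.
T = [344 × 0.93 / 5.67×10⁻⁸]^(1/4) = (5.64×10⁹)^(1/4) = 274 K.

T_ss ≈ 274 K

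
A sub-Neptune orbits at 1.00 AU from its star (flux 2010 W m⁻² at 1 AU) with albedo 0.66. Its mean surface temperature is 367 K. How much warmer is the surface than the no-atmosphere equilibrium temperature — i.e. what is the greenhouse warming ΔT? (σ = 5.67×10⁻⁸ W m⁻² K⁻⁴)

ΔT ≈ 132.7 K

S = 2010/1.00² = 2010 W m⁻².
T_eq = [S(1−A)/(4σ)]^(1/4) = [2010×0.34/(4×5.67×10⁻⁸)]^(1/4) = 234.3 K.
ΔT = T_surf − T_eq = 367 − 234.3.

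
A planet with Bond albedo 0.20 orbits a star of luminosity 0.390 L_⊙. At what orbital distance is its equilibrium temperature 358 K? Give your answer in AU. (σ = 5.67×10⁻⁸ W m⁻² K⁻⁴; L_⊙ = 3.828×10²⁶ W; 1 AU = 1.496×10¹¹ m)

L = 0.390 × 3.828×10²⁶ = 1.49×10²⁶ W.
From T_eq⁴ = L(1−A)/(16πσd²): d = √[L(1−A)/(16πσT_eq⁴)].
d = √[1.49×10²⁶ × 0.80 / (16π × 5.67×10⁻⁸ × (358)⁴)] = 5.05×10¹⁰ m = 0.338 AU.

d ≈ 0.338 AU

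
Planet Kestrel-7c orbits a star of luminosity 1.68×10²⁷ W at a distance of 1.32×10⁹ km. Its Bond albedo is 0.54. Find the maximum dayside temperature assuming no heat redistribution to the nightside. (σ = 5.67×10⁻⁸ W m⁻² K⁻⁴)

T_ss ≈ 158 K

d = 1.32×10⁹ km = 1.32×10¹² m.
Flux: S = L/(4πd²) = 1.68×10²⁷/(4π×(1.32×10¹²)²) = 76.7 W m⁻².
With no redistribution each surface element balances locally: S(1−A) = σT⁴.
T = [76.7 × 0.46 / 5.67×10⁻⁸]^(1/4) = (6.22×10⁸)^(1/4) = 158 K.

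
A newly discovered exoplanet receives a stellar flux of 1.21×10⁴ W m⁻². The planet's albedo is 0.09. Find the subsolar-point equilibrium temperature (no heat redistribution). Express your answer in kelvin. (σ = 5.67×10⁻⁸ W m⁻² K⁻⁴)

T_ss ≈ 664 K

At the subsolar point the surface absorbs S(1−A) and emits σT⁴ per unit area — no factor of 4, since only the local patch is in balance.
T = [1.21×10⁴ × 0.91 / 5.67×10⁻⁸]^(1/4) = (1.94×10¹¹)^(1/4) = 664 K.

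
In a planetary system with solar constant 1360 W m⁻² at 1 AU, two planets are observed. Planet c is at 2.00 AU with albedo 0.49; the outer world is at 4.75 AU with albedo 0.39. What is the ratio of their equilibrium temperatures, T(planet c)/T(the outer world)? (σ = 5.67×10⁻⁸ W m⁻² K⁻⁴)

T_eq = [S₀(1−A)/(4σd²)]^(1/4), so T ∝ (1−A)^(1/4) / √d.
T₁ = [1360×0.51/(4×5.67×10⁻⁸×2.00²)]^(1/4) = 166.28 K.
T₂ = [1360×0.61/(4×5.67×10⁻⁸×4.75²)]^(1/4) = 112.84 K.

T₁/T₂ ≈ 1.474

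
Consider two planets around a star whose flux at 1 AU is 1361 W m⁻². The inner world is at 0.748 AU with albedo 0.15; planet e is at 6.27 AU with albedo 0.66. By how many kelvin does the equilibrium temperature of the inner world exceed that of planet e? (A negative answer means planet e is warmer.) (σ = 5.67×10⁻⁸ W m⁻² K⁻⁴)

T_eq = [S₀(1−A)/(4σd²)]^(1/4), so T ∝ (1−A)^(1/4) / √d.
T₁ = [1361×0.85/(4×5.67×10⁻⁸×0.748²)]^(1/4) = 309.00 K.
T₂ = [1361×0.34/(4×5.67×10⁻⁸×6.27²)]^(1/4) = 84.88 K.

ΔT ≈ 224.1 K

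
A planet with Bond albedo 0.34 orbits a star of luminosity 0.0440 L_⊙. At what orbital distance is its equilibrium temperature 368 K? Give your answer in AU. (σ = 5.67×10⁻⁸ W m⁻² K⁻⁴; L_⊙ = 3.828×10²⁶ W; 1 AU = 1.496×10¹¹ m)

d ≈ 0.0975 AU

L = 0.0440 × 3.828×10²⁶ = 1.68×10²⁵ W.
From T_eq⁴ = L(1−A)/(16πσd²): d = √[L(1−A)/(16πσT_eq⁴)].
d = √[1.68×10²⁵ × 0.66 / (16π × 5.67×10⁻⁸ × (368)⁴)] = 1.46×10¹⁰ m = 0.0975 AU.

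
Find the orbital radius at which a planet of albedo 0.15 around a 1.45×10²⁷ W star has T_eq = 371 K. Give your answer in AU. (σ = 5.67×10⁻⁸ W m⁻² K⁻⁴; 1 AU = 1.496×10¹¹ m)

From T_eq⁴ = L(1−A)/(16πσd²): d = √[L(1−A)/(16πσT_eq⁴)].
d = √[1.45×10²⁷ × 0.85 / (16π × 5.67×10⁻⁸ × (371)⁴)] = 1.51×10¹¹ m = 1.01 AU.

d ≈ 1.01 AU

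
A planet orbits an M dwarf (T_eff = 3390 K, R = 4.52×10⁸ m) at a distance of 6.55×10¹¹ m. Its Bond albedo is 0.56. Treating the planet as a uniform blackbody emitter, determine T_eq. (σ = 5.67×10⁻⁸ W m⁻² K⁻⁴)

L = 4πR_⋆²σT_⋆⁴ = 4π(4.52×10⁸)² × 5.67×10⁻⁸ × (3390)⁴ = 1.92×10²⁵ W.
S = L/(4πd²) = 3.57 W m⁻².
Energy balance: absorbed = emitted ⇒ πR²·S(1−A) = 4πR²·σT_eq⁴, so T_eq⁴ = S(1−A)/(4σ).
T_eq = [3.57 × 0.44 / (4 × 5.67×10⁻⁸)]^(1/4) = (6.92×10⁶)^(1/4) = 51.3 K.

T_eq ≈ 51.3 K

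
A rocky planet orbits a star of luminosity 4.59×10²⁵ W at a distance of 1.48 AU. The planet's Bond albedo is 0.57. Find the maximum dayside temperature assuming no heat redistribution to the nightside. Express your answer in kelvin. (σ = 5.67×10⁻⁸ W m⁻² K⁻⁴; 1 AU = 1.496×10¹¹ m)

d = 1.48 AU = 2.21×10¹¹ m.
Flux: S = L/(4πd²) = 4.59×10²⁵/(4π×(2.21×10¹¹)²) = 74.5 W m⁻².
With no redistribution each surface element balances locally: S(1−A) = σT⁴.
T = [74.5 × 0.43 / 5.67×10⁻⁸]^(1/4) = (5.65×10⁸)^(1/4) = 154 K.

T_ss ≈ 154 K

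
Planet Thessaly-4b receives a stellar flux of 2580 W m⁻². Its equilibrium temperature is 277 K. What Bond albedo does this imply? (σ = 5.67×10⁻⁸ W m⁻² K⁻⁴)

A ≈ 0.48

From T_eq⁴ = S(1−A)/(4σ): 1−A = 4σT_eq⁴/S.
1−A = 4 × 5.67×10⁻⁸ × (277)⁴ / 2580 = 0.518.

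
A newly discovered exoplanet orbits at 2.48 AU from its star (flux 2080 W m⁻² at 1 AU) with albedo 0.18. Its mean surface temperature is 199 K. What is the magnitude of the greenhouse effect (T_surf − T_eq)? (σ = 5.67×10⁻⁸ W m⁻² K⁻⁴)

ΔT ≈ 12.0 K

S = 2080/2.48² = 338.2 W m⁻².
T_eq = [S(1−A)/(4σ)]^(1/4) = [338.2×0.82/(4×5.67×10⁻⁸)]^(1/4) = 187.0 K.
ΔT = T_surf − T_eq = 199 − 187.0.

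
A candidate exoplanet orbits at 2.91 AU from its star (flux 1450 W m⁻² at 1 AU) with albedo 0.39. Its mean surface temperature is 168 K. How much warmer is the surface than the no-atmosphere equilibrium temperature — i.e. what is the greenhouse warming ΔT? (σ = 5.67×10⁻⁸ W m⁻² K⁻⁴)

ΔT ≈ 21.5 K

S = 1450/2.91² = 171.2 W m⁻².
T_eq = [S(1−A)/(4σ)]^(1/4) = [171.2×0.61/(4×5.67×10⁻⁸)]^(1/4) = 146.5 K.
ΔT = T_surf − T_eq = 168 − 146.5.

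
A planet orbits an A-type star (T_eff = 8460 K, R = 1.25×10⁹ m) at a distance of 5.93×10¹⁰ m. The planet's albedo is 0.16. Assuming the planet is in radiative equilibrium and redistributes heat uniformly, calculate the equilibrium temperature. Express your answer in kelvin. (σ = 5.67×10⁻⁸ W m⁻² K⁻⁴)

L = 4πR_⋆²σT_⋆⁴ = 4π(1.25×10⁹)² × 5.67×10⁻⁸ × (8460)⁴ = 5.70×10²⁷ W.
S = L/(4πd²) = 1.29×10⁵ W m⁻².
Energy balance: absorbed = emitted ⇒ πR²·S(1−A) = 4πR²·σT_eq⁴, so T_eq⁴ = S(1−A)/(4σ).
T_eq = [1.29×10⁵ × 0.84 / (4 × 5.67×10⁻⁸)]^(1/4) = (4.78×10¹¹)^(1/4) = 831 K.

T_eq ≈ 831 K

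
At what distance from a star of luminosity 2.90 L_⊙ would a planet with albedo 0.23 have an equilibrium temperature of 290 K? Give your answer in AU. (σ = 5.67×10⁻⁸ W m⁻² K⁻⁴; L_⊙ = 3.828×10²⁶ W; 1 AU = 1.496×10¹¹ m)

L = 2.90 × 3.828×10²⁶ = 1.11×10²⁷ W.
From T_eq⁴ = L(1−A)/(16πσd²): d = √[L(1−A)/(16πσT_eq⁴)].
d = √[1.11×10²⁷ × 0.77 / (16π × 5.67×10⁻⁸ × (290)⁴)] = 2.06×10¹¹ m = 1.38 AU.

d ≈ 1.38 AU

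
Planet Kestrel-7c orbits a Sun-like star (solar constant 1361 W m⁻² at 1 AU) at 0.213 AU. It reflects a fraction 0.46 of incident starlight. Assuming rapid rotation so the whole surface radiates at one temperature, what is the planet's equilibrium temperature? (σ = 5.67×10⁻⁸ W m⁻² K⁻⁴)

Flux at 0.213 AU: S = 1361/0.213² = 3.00×10⁴ W m⁻².
Energy balance: absorbed = emitted ⇒ πR²·S(1−A) = 4πR²·σT_eq⁴, so T_eq⁴ = S(1−A)/(4σ).
T_eq = [3.00×10⁴ × 0.54 / (4 × 5.67×10⁻⁸)]^(1/4) = (7.14×10¹⁰)^(1/4) = 517 K.

T_eq ≈ 517 K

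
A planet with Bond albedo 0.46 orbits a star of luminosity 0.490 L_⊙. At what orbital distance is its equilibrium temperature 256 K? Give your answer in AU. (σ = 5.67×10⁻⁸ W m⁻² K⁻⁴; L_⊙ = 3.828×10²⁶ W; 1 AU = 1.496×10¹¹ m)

d ≈ 0.608 AU

L = 0.490 × 3.828×10²⁶ = 1.88×10²⁶ W.
From T_eq⁴ = L(1−A)/(16πσd²): d = √[L(1−A)/(16πσT_eq⁴)].
d = √[1.88×10²⁶ × 0.54 / (16π × 5.67×10⁻⁸ × (256)⁴)] = 9.10×10¹⁰ m = 0.608 AU.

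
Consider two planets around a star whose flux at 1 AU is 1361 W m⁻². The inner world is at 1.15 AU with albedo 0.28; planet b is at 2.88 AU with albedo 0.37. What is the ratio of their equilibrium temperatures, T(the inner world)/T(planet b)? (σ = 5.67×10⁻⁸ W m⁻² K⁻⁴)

T₁/T₂ ≈ 1.636

T_eq = [S₀(1−A)/(4σd²)]^(1/4), so T ∝ (1−A)^(1/4) / √d.
T₁ = [1361×0.72/(4×5.67×10⁻⁸×1.15²)]^(1/4) = 239.08 K.
T₂ = [1361×0.63/(4×5.67×10⁻⁸×2.88²)]^(1/4) = 146.11 K.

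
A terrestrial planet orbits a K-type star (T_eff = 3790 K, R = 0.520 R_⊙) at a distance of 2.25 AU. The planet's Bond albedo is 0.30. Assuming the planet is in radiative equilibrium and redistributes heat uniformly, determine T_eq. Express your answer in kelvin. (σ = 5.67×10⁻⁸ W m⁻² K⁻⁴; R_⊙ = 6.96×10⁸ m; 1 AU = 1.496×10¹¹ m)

R_⋆ = 0.520 × 6.96×10⁸ = 3.62×10⁸ m.
d = 2.25 AU = 3.37×10¹¹ m.
L = 4πR_⋆²σT_⋆⁴ = 4π(3.62×10⁸)² × 5.67×10⁻⁸ × (3790)⁴ = 1.93×10²⁵ W.
S = L/(4πd²) = 13.5 W m⁻².
Energy balance: absorbed = emitted ⇒ πR²·S(1−A) = 4πR²·σT_eq⁴, so T_eq⁴ = S(1−A)/(4σ).
T_eq = [13.5 × 0.70 / (4 × 5.67×10⁻⁸)]^(1/4) = (4.17×10⁷)^(1/4) = 80.4 K.

T_eq ≈ 80.4 K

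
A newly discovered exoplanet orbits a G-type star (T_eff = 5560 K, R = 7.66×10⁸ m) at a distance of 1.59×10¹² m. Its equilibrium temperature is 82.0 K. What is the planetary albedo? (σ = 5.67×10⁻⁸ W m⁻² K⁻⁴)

A ≈ 0.18

L = 4πR_⋆²σT_⋆⁴ = 4π(7.66×10⁸)² × 5.67×10⁻⁸ × (5560)⁴ = 4.00×10²⁶ W.
S = L/(4πd²) = 12.6 W m⁻².
From T_eq⁴ = S(1−A)/(4σ): 1−A = 4σT_eq⁴/S.
1−A = 4 × 5.67×10⁻⁸ × (82.0)⁴ / 12.6 = 0.815.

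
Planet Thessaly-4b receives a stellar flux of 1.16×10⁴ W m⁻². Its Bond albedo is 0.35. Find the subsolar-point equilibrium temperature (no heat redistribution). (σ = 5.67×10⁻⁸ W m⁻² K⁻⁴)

At the subsolar point the surface absorbs S(1−A) and emits σT⁴ per unit area — no factor of 4, since only the local patch is in balance.
T = [1.16×10⁴ × 0.65 / 5.67×10⁻⁸]^(1/4) = (1.33×10¹¹)^(1/4) = 604 K.

T_ss ≈ 604 K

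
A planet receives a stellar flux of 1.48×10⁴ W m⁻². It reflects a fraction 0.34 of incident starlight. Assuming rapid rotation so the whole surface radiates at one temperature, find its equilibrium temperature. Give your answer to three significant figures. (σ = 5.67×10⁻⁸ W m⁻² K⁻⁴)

T_eq ≈ 456 K

Energy balance: absorbed = emitted ⇒ πR²·S(1−A) = 4πR²·σT_eq⁴, so T_eq⁴ = S(1−A)/(4σ).
T_eq = [1.48×10⁴ × 0.66 / (4 × 5.67×10⁻⁸)]^(1/4) = (4.31×10¹⁰)^(1/4) = 456 K.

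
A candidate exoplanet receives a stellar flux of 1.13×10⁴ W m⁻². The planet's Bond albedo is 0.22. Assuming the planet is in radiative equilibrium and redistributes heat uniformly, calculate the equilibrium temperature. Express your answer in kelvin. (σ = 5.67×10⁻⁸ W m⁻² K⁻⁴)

Energy balance: absorbed = emitted ⇒ πR²·S(1−A) = 4πR²·σT_eq⁴, so T_eq⁴ = S(1−A)/(4σ).
T_eq = [1.13×10⁴ × 0.78 / (4 × 5.67×10⁻⁸)]^(1/4) = (3.89×10¹⁰)^(1/4) = 444 K.

T_eq ≈ 444 K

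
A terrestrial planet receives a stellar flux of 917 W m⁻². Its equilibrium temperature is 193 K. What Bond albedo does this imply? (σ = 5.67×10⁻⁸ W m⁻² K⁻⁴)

A ≈ 0.66

From T_eq⁴ = S(1−A)/(4σ): 1−A = 4σT_eq⁴/S.
1−A = 4 × 5.67×10⁻⁸ × (193)⁴ / 917 = 0.343.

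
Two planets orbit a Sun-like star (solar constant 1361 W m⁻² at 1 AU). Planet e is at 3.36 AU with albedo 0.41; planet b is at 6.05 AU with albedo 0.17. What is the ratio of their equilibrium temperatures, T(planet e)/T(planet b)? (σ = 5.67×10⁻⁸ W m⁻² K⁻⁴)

T_eq = [S₀(1−A)/(4σd²)]^(1/4), so T ∝ (1−A)^(1/4) / √d.
T₁ = [1361×0.59/(4×5.67×10⁻⁸×3.36²)]^(1/4) = 133.08 K.
T₂ = [1361×0.83/(4×5.67×10⁻⁸×6.05²)]^(1/4) = 108.01 K.

T₁/T₂ ≈ 1.232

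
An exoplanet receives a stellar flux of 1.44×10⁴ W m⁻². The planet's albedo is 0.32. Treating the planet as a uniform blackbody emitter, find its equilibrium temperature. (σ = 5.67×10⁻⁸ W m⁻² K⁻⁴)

Energy balance: absorbed = emitted ⇒ πR²·S(1−A) = 4πR²·σT_eq⁴, so T_eq⁴ = S(1−A)/(4σ).
T_eq = [1.44×10⁴ × 0.68 / (4 × 5.67×10⁻⁸)]^(1/4) = (4.32×10¹⁰)^(1/4) = 456 K.

T_eq ≈ 456 K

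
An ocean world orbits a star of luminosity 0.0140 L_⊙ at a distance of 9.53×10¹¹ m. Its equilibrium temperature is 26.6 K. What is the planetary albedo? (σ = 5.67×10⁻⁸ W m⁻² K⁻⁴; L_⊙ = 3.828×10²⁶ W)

A ≈ 0.76

L = 0.0140 × 3.828×10²⁶ = 5.36×10²⁴ W.
Flux: S = L/(4πd²) = 5.36×10²⁴/(4π×(9.53×10¹¹)²) = 0.470 W m⁻².
From T_eq⁴ = S(1−A)/(4σ): 1−A = 4σT_eq⁴/S.
1−A = 4 × 5.67×10⁻⁸ × (26.6)⁴ / 0.470 = 0.242.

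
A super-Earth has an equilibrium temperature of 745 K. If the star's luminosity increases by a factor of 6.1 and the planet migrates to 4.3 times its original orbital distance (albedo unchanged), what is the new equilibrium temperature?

T_eq ∝ L^(1/4) · d^(−1/2).
T′ = 745 × 6.1^(1/4) / 4.3^(1/2) = 565 K.

T_eq ≈ 565 K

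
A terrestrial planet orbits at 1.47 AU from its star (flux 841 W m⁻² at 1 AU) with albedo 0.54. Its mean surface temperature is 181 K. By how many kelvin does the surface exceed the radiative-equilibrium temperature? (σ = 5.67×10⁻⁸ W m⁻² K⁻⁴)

S = 841/1.47² = 389.2 W m⁻².
T_eq = [S(1−A)/(4σ)]^(1/4) = [389.2×0.46/(4×5.67×10⁻⁸)]^(1/4) = 167.6 K.
ΔT = T_surf − T_eq = 181 − 167.6.

ΔT ≈ 13.4 K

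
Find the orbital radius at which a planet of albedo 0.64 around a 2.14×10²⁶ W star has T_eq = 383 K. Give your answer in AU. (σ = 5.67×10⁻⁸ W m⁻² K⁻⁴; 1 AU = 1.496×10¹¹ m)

d ≈ 0.237 AU

From T_eq⁴ = L(1−A)/(16πσd²): d = √[L(1−A)/(16πσT_eq⁴)].
d = √[2.14×10²⁶ × 0.36 / (16π × 5.67×10⁻⁸ × (383)⁴)] = 3.54×10¹⁰ m = 0.237 AU.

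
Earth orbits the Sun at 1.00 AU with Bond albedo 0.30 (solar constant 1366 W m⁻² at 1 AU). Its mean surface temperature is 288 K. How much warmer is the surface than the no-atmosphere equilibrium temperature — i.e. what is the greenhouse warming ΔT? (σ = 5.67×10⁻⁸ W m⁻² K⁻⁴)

S = 1366/1.00² = 1366 W m⁻².
T_eq = [S(1−A)/(4σ)]^(1/4) = [1366×0.70/(4×5.67×10⁻⁸)]^(1/4) = 254.8 K.
ΔT = T_surf − T_eq = 288 − 254.8.

ΔT ≈ 33.2 K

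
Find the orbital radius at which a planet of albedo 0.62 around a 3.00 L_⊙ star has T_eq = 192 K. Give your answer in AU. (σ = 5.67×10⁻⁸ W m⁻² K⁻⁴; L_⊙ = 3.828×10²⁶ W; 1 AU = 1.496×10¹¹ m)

L = 3.00 × 3.828×10²⁶ = 1.15×10²⁷ W.
From T_eq⁴ = L(1−A)/(16πσd²): d = √[L(1−A)/(16πσT_eq⁴)].
d = √[1.15×10²⁷ × 0.38 / (16π × 5.67×10⁻⁸ × (192)⁴)] = 3.36×10¹¹ m = 2.24 AU.

d ≈ 2.24 AU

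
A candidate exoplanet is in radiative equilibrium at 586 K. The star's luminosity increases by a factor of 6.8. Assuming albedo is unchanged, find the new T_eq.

T_eq ∝ L^(1/4) · d^(−1/2).
T′ = 586 × 6.8^(1/4) = 946 K.

T_eq ≈ 946 K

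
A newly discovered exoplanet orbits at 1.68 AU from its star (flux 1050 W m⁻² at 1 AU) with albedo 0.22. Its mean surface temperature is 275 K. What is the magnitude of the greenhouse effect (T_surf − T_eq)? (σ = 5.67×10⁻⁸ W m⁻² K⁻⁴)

S = 1050/1.68² = 372.0 W m⁻².
T_eq = [S(1−A)/(4σ)]^(1/4) = [372.0×0.78/(4×5.67×10⁻⁸)]^(1/4) = 189.1 K.
ΔT = T_surf − T_eq = 275 − 189.1.

ΔT ≈ 85.9 K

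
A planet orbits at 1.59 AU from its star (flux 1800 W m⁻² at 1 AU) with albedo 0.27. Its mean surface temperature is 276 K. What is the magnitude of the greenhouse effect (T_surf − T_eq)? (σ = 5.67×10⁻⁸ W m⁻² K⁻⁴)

S = 1800/1.59² = 712.0 W m⁻².
T_eq = [S(1−A)/(4σ)]^(1/4) = [712.0×0.73/(4×5.67×10⁻⁸)]^(1/4) = 218.8 K.
ΔT = T_surf − T_eq = 276 − 218.8.

ΔT ≈ 57.2 K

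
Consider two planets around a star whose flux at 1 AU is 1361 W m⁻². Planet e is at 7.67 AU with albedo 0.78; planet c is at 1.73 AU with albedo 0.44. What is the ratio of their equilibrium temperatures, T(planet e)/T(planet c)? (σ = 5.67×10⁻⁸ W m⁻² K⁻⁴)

T₁/T₂ ≈ 0.376

T_eq = [S₀(1−A)/(4σd²)]^(1/4), so T ∝ (1−A)^(1/4) / √d.
T₁ = [1361×0.22/(4×5.67×10⁻⁸×7.67²)]^(1/4) = 68.83 K.
T₂ = [1361×0.56/(4×5.67×10⁻⁸×1.73²)]^(1/4) = 183.05 K.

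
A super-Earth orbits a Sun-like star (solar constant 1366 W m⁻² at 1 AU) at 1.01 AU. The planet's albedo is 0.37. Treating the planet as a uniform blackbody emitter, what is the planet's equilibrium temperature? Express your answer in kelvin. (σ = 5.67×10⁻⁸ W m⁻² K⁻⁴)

Flux at 1.01 AU: S = 1366/1.01² = 1340 W m⁻².
Energy balance: absorbed = emitted ⇒ πR²·S(1−A) = 4πR²·σT_eq⁴, so T_eq⁴ = S(1−A)/(4σ).
T_eq = [1340 × 0.63 / (4 × 5.67×10⁻⁸)]^(1/4) = (3.72×10⁹)^(1/4) = 247 K.

T_eq ≈ 247 K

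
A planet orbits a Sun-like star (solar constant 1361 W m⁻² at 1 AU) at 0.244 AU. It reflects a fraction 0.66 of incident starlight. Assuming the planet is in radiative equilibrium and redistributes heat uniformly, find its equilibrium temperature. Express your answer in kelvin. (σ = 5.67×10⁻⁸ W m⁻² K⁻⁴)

Flux at 0.244 AU: S = 1361/0.244² = 2.29×10⁴ W m⁻².
Energy balance: absorbed = emitted ⇒ πR²·S(1−A) = 4πR²·σT_eq⁴, so T_eq⁴ = S(1−A)/(4σ).
T_eq = [2.29×10⁴ × 0.34 / (4 × 5.67×10⁻⁸)]^(1/4) = (3.43×10¹⁰)^(1/4) = 430 K.

T_eq ≈ 430 K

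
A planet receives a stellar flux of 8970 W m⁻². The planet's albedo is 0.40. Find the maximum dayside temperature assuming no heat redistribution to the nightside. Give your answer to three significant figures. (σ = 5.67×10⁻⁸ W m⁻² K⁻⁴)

With no redistribution each surface element balances locally: S(1−A) = σT⁴.
T = [8970 × 0.60 / 5.67×10⁻⁸]^(1/4) = (9.49×10¹⁰)^(1/4) = 555 K.

T_ss ≈ 555 K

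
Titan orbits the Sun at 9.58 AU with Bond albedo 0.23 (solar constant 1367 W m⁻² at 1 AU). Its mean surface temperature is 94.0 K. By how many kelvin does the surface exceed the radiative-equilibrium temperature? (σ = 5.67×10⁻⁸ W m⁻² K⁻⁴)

S = 1367/9.58² = 14.89 W m⁻².
T_eq = [S(1−A)/(4σ)]^(1/4) = [14.89×0.77/(4×5.67×10⁻⁸)]^(1/4) = 84.3 K.
ΔT = T_surf − T_eq = 94 − 84.3.

ΔT ≈ 9.7 K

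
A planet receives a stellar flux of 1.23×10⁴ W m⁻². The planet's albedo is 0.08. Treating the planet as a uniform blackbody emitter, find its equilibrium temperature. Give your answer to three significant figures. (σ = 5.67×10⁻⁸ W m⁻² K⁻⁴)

T_eq ≈ 473 K

Energy balance: absorbed = emitted ⇒ πR²·S(1−A) = 4πR²·σT_eq⁴, so T_eq⁴ = S(1−A)/(4σ).
T_eq = [1.23×10⁴ × 0.92 / (4 × 5.67×10⁻⁸)]^(1/4) = (4.99×10¹⁰)^(1/4) = 473 K.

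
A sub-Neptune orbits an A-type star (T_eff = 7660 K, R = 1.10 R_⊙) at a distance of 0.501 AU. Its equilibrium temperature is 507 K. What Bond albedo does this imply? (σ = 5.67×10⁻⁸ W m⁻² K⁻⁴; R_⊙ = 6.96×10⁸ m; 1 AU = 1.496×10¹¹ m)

R_⋆ = 1.10 × 6.96×10⁸ = 7.66×10⁸ m.
d = 0.501 AU = 7.49×10¹⁰ m.
L = 4πR_⋆²σT_⋆⁴ = 4π(7.66×10⁸)² × 5.67×10⁻⁸ × (7660)⁴ = 1.44×10²⁷ W.
S = L/(4πd²) = 2.04×10⁴ W m⁻².
From T_eq⁴ = S(1−A)/(4σ): 1−A = 4σT_eq⁴/S.
1−A = 4 × 5.67×10⁻⁸ × (507)⁴ / 2.04×10⁴ = 0.736.

A ≈ 0.26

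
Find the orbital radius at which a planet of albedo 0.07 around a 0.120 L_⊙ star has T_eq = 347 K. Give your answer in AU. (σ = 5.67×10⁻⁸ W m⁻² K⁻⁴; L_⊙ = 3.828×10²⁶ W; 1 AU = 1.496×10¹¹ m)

L = 0.120 × 3.828×10²⁶ = 4.59×10²⁵ W.
From T_eq⁴ = L(1−A)/(16πσd²): d = √[L(1−A)/(16πσT_eq⁴)].
d = √[4.59×10²⁵ × 0.93 / (16π × 5.67×10⁻⁸ × (347)⁴)] = 3.22×10¹⁰ m = 0.215 AU.

d ≈ 0.215 AU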